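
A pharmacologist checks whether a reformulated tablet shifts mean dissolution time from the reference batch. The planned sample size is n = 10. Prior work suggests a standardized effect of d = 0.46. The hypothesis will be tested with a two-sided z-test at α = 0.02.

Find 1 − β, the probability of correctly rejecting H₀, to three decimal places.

Power ≈ 0.192

Noncentrality parameter: δ = d·√n = 0.46 × √10 = 1.4546
Critical value for a two-sided test at α = 0.02: z_{α/2} = 2.326.
Power = Φ(δ − 2.326) + Φ(−δ − 2.326) = Φ(-0.872) + Φ(-3.781) = 0.1917 + 0.0001 = 0.1918.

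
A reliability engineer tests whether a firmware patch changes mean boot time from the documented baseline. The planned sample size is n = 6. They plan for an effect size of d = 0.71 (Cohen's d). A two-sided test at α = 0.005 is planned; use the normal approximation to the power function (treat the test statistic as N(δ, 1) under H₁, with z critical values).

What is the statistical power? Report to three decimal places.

Noncentrality parameter: δ = d·√n = 0.71 × √6 = 1.7391
Two-sided α = 0.005 → critical value z_{0.0025} = 2.807.
Power = Φ(δ − 2.807) + Φ(−δ − 2.807) = Φ(-1.068) + Φ(-4.546) = 0.1428 + 0.0000 = 0.1428.

Power ≈ 0.143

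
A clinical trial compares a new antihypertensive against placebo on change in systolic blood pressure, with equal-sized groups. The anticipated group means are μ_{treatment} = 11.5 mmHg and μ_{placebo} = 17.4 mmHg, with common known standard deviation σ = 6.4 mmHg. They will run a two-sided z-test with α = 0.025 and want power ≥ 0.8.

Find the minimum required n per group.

n = 23 per group

Standardized effect: d = |μ_{treatment} − μ_{placebo}| / σ = |11.5 − 17.4| / 6.4 = 0.9219
Set Φ(δ − 2.241) = 0.8; then δ − 2.241 = Φ⁻¹(0.8) = 0.842, giving δ = 3.083.
(Ignoring the negligible lower-tail rejection probability gives the usual closed-form inversion.)
δ = d·√(n/2) ⇒ n = 2(δ/d)² = 2 × (3.083 / 0.9219)² = 22.37.
Round up to the next whole unit.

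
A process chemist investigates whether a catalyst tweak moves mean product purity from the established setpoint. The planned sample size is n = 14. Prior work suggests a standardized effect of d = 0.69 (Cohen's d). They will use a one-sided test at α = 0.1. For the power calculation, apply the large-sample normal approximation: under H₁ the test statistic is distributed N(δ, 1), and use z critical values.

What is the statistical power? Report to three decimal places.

Noncentrality parameter: δ = d·√n = 0.69 × √14 = 2.5817
Critical value for a one-sided test at α = 0.1: z_α = 1.282.
Power = P(Z > 1.282 − δ) = Φ(1.300) = 0.9032.

Power ≈ 0.903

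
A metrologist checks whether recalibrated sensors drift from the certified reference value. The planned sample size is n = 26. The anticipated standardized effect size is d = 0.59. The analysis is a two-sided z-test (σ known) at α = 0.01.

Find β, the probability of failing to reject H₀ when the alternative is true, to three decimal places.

β ≈ 0.333

Noncentrality parameter: δ = d·√n = 0.59 × √26 = 3.0084
Critical value for a two-sided test at α = 0.01: z_{α/2} = 2.576.
Power = Φ(δ − 2.576) + Φ(−δ − 2.576) = Φ(0.433) + Φ(-5.584) = 0.6673 + 0.0000 = 0.6673.
Type II error: β = 1 − power = 1 − 0.6673 = 0.3327.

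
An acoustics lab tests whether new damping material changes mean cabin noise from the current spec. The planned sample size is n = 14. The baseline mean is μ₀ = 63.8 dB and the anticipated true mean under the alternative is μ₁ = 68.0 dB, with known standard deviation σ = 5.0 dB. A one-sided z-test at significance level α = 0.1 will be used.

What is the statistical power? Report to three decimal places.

Power ≈ 0.969

Standardized effect: d = |μ₁ − μ₀| / σ = |68.0 − 63.8| / 5.0 = 0.8400
Noncentrality parameter: δ = d·√n = 0.8400 × √14 = 3.1430
Critical value for a one-sided test at α = 0.1: z_α = 1.282.
Power = Φ(δ − 1.282) = Φ(1.861) = 0.9687.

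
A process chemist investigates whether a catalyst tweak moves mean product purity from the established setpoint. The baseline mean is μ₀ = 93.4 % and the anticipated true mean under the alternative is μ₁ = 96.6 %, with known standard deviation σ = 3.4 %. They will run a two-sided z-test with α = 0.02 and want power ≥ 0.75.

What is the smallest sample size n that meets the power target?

n = 11

Standardized effect: d = |μ₁ − μ₀| / σ = |96.6 − 93.4| / 3.4 = 0.9412
For power 0.75 need Φ(δ − z_{0.01}) = 0.75, so δ = z_{0.01} + z_{0.25} = 2.326 + 0.674 = 3.001.
(For δ > 0 the lower-tail rejection region contributes negligibly to power, so the one-term inversion is standard.)
δ = d·√n ⇒ n = (δ/d)² = (3.001 / 0.9412)² = 10.17.
Rounding up, n = 11.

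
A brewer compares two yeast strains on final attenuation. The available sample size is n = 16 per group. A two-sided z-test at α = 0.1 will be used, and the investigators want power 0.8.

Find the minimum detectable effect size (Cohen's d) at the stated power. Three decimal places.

d ≈ 0.879

Required noncentrality: δ = z_{0.05} + z_{0.20} = 1.645 + 0.842 = 2.486.
(Lower-tail contribution to power is negligible for δ > 0.)
δ = d·√(n/2) ⇒ d = δ/√(n/2) = 2.486/√(16/2) = 0.8791.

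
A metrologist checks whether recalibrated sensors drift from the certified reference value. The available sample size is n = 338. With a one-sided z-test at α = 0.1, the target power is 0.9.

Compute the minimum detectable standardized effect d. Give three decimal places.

d ≈ 0.139

Need Φ(δ − 1.282) = 0.9, so δ = 1.282 + 1.282 = 2.563.
δ = d·√n ⇒ d = δ/√n = 2.563/√338 = 0.1394.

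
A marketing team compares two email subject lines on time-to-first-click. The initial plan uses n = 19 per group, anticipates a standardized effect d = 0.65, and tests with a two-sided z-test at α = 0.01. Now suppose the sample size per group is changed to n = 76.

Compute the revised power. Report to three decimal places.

With n = 76 per group: δ = d·√(n/2) = 0.65 × √(76/2) = 4.0069. Critical value z_{0.005} = 2.576.
Revised power = Φ(δ − 2.576) + Φ(−δ − 2.576) = Φ(1.431) + Φ(-6.583) = 0.9238 + 0.0000 = 0.9238.

Power ≈ 0.924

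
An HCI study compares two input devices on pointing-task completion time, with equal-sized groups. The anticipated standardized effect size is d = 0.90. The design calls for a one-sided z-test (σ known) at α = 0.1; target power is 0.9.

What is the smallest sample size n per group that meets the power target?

Set Φ(δ − 1.282) = 0.9; then δ − 1.282 = Φ⁻¹(0.9) = 1.282, giving δ = 2.563.
δ = d·√(n/2) ⇒ n = 2(δ/d)² = 2 × (2.563 / 0.90)² = 16.22.
Rounding up, n = 17 per group.

n = 17 per group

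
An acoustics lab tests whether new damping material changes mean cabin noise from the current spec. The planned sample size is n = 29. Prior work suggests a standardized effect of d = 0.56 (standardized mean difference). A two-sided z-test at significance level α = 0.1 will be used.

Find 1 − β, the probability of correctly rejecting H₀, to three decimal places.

Noncentrality parameter: δ = d·√n = 0.56 × √29 = 3.0157
Critical value for a two-sided test at α = 0.1: z_{α/2} = 1.645.
Power = Φ(δ − 1.645) + Φ(−δ − 1.645) = Φ(1.371) + Φ(-4.661) = 0.9148 + 0.0000 = 0.9148.

Power ≈ 0.915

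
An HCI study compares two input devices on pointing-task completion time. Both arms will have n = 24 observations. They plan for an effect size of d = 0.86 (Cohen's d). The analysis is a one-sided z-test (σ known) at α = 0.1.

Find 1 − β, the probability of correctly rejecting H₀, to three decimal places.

Noncentrality parameter: δ = d·√(n/2) = 0.86 × √(24/2) = 2.9791
Critical value for a one-sided test at α = 0.1: z_α = 1.282.
Power = P(Z > 1.282 − δ) = Φ(1.698) = 0.9552.

Power ≈ 0.955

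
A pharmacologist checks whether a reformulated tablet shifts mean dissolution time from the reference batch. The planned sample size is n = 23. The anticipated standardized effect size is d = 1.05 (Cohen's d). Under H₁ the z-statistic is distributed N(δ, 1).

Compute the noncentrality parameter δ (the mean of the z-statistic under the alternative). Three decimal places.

The noncentrality parameter scales effect size by the design's sample-size factor: δ = d·√n = 1.05 × √23 = 5.0356

δ ≈ 5.036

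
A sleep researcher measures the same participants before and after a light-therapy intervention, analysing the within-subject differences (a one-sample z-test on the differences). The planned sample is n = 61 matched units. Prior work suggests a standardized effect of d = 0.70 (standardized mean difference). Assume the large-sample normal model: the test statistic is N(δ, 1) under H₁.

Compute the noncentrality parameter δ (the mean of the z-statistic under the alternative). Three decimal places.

δ = d·√n = 0.70 × √61 = 5.4672

δ ≈ 5.467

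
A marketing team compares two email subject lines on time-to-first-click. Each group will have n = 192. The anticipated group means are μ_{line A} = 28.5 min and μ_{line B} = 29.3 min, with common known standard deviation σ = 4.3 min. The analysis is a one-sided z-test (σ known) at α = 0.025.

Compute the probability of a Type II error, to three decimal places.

β ≈ 0.555

Standardized effect: d = |μ_{line A} − μ_{line B}| / σ = |28.5 − 29.3| / 4.3 = 0.1860
Noncentrality parameter: δ = d·√(n/2) = 0.1860 × √(192/2) = 1.8229
Critical value for a one-sided test at α = 0.025: z_α = 1.960.
Power = P(Z > 1.960 − δ) = Φ(-0.137) = 0.4455.
Type II error: β = 1 − power = 1 − 0.4455 = 0.5545.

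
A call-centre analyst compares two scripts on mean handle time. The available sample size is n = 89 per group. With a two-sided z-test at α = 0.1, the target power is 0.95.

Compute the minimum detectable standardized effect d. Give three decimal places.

Required noncentrality: δ = z_{0.05} + z_{0.05} = 1.645 + 1.645 = 3.290.
(The second rejection-region term Φ(−δ − z_{α/2}) is negligible and dropped.)
δ = d·√(n/2) ⇒ d = δ/√(n/2) = 3.290/√(89/2) = 0.4931.

d ≈ 0.493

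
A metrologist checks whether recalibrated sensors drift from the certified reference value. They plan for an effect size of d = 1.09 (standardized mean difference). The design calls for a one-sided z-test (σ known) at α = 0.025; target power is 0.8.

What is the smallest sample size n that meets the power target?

n = 7

Set Φ(δ − 1.960) = 0.8; then δ − 1.960 = Φ⁻¹(0.8) = 0.842, giving δ = 2.802.
δ = d·√n ⇒ n = (δ/d)² = (2.802 / 1.09)² = 6.61.
Rounding up, n = 7.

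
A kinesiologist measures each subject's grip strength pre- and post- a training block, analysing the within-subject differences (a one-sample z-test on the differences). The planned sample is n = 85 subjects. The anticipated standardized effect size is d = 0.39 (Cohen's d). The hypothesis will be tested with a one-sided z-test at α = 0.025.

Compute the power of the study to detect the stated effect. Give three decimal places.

Noncentrality parameter: λ = d·√n = 0.39 × √85 = 3.5956
One-sided α = 0.025 → critical value z_{0.025} = 1.960.
Power = P(Z > 1.960 − λ) = Φ(1.636) = 0.9490.

Power ≈ 0.949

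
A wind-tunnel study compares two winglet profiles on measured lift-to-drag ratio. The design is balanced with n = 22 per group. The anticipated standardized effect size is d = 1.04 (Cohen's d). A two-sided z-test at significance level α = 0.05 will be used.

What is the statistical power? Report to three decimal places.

Power ≈ 0.932

Noncentrality parameter: λ = d·√(n/2) = 1.04 × √(22/2) = 3.4493
Critical value for a two-sided test at α = 0.05: z_{α/2} = 1.960.
Power = Φ(λ − 1.960) + Φ(−λ − 1.960) = Φ(1.489) + Φ(-5.409) = 0.9318 + 0.0000 = 0.9318.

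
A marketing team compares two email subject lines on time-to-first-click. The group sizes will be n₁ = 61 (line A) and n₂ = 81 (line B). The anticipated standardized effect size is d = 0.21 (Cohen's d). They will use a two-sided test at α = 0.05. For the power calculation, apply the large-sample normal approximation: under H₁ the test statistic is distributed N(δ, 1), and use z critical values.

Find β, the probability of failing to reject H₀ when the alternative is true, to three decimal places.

Noncentrality parameter: δ = d / √(1/n₁ + 1/n₂) = 0.21 / √(1/61 + 1/81) = 1.2387
Critical value for a two-sided test at α = 0.05: z_{α/2} = 1.960.
Power = Φ(δ − 1.960) + Φ(−δ − 1.960) = Φ(-0.721) + Φ(-3.199) = 0.2354 + 0.0007 = 0.2361.
Type II error: β = 1 − power = 1 − 0.2361 = 0.7639.

β ≈ 0.764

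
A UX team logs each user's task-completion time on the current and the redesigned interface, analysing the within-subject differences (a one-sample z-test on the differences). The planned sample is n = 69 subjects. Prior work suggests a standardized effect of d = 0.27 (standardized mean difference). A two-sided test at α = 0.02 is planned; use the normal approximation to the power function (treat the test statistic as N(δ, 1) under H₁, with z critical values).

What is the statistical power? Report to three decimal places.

Power ≈ 0.467

Noncentrality parameter: λ = d·√n = 0.27 × √69 = 2.2428
Two-sided α = 0.02 → critical value z_{0.01} = 2.326.
Power = Φ(λ − 2.326) + Φ(−λ − 2.326) = Φ(-0.084) + Φ(-4.569) = 0.4667 + 0.0000 = 0.4667.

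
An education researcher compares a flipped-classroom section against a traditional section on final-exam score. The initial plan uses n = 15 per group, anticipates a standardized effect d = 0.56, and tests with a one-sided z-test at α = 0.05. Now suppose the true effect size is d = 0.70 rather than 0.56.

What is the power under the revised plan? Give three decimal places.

With d = 0.70: δ = d·√(n/2) = 0.70 × √(15/2) = 1.9170. Critical value z_{0.05} = 1.645.
Revised power = Φ(δ − 1.645) = Φ(0.272) = 0.6073.

Power ≈ 0.607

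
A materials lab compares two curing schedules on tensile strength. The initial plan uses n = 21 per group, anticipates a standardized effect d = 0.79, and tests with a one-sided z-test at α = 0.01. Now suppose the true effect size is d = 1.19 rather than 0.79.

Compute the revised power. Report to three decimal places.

Power ≈ 0.937

With d = 1.19: δ = d·√(n/2) = 1.19 × √(21/2) = 3.8560. Critical value z_{0.01} = 2.326.
Revised power = Φ(δ − 2.326) = Φ(1.530) = 0.9370.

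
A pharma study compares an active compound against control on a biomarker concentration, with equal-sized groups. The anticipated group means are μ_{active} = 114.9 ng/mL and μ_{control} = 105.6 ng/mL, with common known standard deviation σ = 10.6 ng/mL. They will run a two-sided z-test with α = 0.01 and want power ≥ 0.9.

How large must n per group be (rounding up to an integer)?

Standardized effect: d = |μ_{active} − μ_{control}| / σ = |114.9 − 105.6| / 10.6 = 0.8774
For power 0.9 need Φ(δ − z_{0.005}) = 0.9, so δ = z_{0.005} + z_{0.10} = 2.576 + 1.282 = 3.857.
(For δ > 0 the lower-tail rejection region contributes negligibly to power, so the one-term inversion is standard.)
δ = d·√(n/2) ⇒ n = 2(δ/d)² = 2 × (3.857 / 0.8774)² = 38.66.
Round up to the next whole unit.

n = 39 per group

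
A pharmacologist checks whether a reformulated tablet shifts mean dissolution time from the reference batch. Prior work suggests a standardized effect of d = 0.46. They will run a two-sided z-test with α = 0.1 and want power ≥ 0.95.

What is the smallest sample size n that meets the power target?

n = 52

For power 0.95 need Φ(δ − z_{0.05}) = 0.95, so δ = z_{0.05} + z_{0.05} = 1.645 + 1.645 = 3.290.
(Ignoring the negligible lower-tail rejection probability gives the usual closed-form inversion.)
δ = d·√n ⇒ n = (δ/d)² = (3.290 / 0.46)² = 51.14.
Round up to the next whole unit.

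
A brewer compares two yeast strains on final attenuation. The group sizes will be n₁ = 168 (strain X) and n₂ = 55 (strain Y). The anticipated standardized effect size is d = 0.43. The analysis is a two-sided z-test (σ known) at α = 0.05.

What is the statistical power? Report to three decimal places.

Noncentrality parameter: λ = d / √(1/n₁ + 1/n₂) = 0.43 / √(1/168 + 1/55) = 2.7679
Critical value for a two-sided test at α = 0.05: z_{α/2} = 1.960.
Power = Φ(λ − 1.960) + Φ(−λ − 1.960) = Φ(0.808) + Φ(-4.728) = 0.7904 + 0.0000 = 0.7904.

Power ≈ 0.790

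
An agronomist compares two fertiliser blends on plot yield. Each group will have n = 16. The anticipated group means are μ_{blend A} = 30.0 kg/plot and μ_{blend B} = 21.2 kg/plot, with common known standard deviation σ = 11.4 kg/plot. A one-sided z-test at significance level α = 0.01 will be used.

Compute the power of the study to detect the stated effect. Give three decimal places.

Standardized effect: d = |μ_{blend A} − μ_{blend B}| / σ = |30.0 − 21.2| / 11.4 = 0.7719
Noncentrality parameter: δ = d·√(n/2) = 0.7719 × √(16/2) = 2.1833
One-sided α = 0.01 → critical value z_{0.01} = 2.326.
Power = P(Z > 2.326 − δ) = Φ(-0.143) = 0.4431.

Power ≈ 0.443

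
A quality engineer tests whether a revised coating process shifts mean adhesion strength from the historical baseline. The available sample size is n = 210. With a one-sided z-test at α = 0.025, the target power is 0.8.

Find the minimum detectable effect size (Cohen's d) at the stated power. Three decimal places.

d ≈ 0.193

Need Φ(δ − 1.960) = 0.8, so δ = 1.960 + 0.842 = 2.802.
δ = d·√n ⇒ d = δ/√n = 2.802/√210 = 0.1933.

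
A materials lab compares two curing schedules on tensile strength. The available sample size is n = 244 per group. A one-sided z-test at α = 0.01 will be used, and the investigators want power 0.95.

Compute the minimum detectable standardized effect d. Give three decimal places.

Required noncentrality: δ = z_{0.01} + z_{0.05} = 2.326 + 1.645 = 3.971.
δ = d·√(n/2) ⇒ d = δ/√(n/2) = 3.971/√(244/2) = 0.3595.

d ≈ 0.360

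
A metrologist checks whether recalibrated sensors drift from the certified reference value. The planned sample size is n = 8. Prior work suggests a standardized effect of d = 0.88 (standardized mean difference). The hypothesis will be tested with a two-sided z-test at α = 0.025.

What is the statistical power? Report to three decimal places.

Noncentrality parameter: δ = d·√n = 0.88 × √8 = 2.4890
Critical value for a two-sided test at α = 0.025: z_{α/2} = 2.241.
Power = Φ(δ − 2.241) + Φ(−δ − 2.241) = Φ(0.248) + Φ(-4.730) = 0.5978 + 0.0000 = 0.5978.

Power ≈ 0.598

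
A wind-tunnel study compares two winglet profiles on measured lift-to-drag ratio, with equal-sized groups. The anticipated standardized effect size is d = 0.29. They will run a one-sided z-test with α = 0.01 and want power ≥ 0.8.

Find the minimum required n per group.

n = 239 per group

For power 0.8 need Φ(δ − z_{0.01}) = 0.8, so δ = z_{0.01} + z_{0.20} = 2.326 + 0.842 = 3.168.
δ = d·√(n/2) ⇒ n = 2(δ/d)² = 2 × (3.168 / 0.29)² = 238.67.
Rounding up, n = 239 per group.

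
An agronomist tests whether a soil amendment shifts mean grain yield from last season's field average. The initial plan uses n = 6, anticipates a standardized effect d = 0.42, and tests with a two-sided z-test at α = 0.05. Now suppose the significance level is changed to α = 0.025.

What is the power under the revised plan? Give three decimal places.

Power ≈ 0.113

δ = d·√n = 0.42 × √6 = 1.0288 (unchanged). New critical value: z_{0.0125} = 2.241.
Revised power = Φ(δ − 2.241) + Φ(−δ − 2.241) = Φ(-1.213) + Φ(-3.270) = 0.1126 + 0.0005 = 0.1132.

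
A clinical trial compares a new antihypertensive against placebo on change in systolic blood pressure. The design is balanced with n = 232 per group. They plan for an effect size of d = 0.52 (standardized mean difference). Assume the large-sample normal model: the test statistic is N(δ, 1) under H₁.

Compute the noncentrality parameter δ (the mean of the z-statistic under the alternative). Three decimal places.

δ ≈ 5.601

δ = d·√(n/2) = 0.52 × √(232/2) = 5.6006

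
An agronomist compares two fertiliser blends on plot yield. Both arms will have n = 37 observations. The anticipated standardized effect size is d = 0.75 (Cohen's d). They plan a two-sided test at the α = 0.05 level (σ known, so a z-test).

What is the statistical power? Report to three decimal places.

Noncentrality parameter: δ = d·√(n/2) = 0.75 × √(37/2) = 3.2259
Critical value for a two-sided test at α = 0.05: z_{α/2} = 1.960.
Power = Φ(δ − 1.960) + Φ(−δ − 1.960) = Φ(1.266) + Φ(-5.186) = 0.8972 + 0.0000 = 0.8972.

Power ≈ 0.897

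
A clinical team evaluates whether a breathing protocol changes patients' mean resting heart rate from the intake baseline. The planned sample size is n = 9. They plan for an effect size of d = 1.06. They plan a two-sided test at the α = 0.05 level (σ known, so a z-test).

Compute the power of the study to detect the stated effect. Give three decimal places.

Noncentrality parameter: δ = d·√n = 1.06 × √9 = 3.1800
Critical value for a two-sided test at α = 0.05: z_{α/2} = 1.960.
Power = Φ(δ − 1.960) + Φ(−δ − 1.960) = Φ(1.220) + Φ(-5.140) = 0.8888 + 0.0000 = 0.8888.

Power ≈ 0.889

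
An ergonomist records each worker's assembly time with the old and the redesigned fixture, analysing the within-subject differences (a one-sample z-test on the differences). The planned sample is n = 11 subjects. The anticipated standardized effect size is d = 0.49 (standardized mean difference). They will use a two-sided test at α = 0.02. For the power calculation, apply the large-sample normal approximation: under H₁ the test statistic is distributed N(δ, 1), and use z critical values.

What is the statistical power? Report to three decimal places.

Power ≈ 0.242

Noncentrality parameter: δ = d·√n = 0.49 × √11 = 1.6251
Two-sided α = 0.02 → critical value z_{0.01} = 2.326.
Power = Φ(δ − 2.326) + Φ(−δ − 2.326) = Φ(-0.701) + Φ(-3.951) = 0.2416 + 0.0000 = 0.2416.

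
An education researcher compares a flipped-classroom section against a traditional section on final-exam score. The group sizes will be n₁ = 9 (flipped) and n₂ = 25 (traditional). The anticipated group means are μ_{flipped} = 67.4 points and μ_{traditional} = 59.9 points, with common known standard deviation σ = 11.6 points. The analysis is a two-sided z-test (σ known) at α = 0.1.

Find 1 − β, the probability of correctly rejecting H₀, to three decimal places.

Standardized effect: d = |μ_{flipped} − μ_{traditional}| / σ = |67.4 − 59.9| / 11.6 = 0.6466
Noncentrality parameter: δ = d / √(1/n₁ + 1/n₂) = 0.6466 / √(1/9 + 1/25) = 1.6632
Critical value for a two-sided test at α = 0.1: z_{α/2} = 1.645.
Power = Φ(δ − 1.645) + Φ(−δ − 1.645) = Φ(0.018) + Φ(-3.308) = 0.5073 + 0.0005 = 0.5078.

Power ≈ 0.508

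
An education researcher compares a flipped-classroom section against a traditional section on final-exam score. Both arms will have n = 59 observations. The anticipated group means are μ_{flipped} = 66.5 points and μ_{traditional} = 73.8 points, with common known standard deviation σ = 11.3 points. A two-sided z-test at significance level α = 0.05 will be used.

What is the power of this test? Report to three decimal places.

Power ≈ 0.939

Standardized effect: d = |μ_{flipped} − μ_{traditional}| / σ = |66.5 − 73.8| / 11.3 = 0.6460
Noncentrality parameter: δ = d·√(n/2) = 0.6460 × √(59/2) = 3.5088
Two-sided α = 0.05 → critical value z_{0.025} = 1.960.
Power = Φ(δ − 1.960) + Φ(−δ − 1.960) = Φ(1.549) + Φ(-5.469) = 0.9393 + 0.0000 = 0.9393.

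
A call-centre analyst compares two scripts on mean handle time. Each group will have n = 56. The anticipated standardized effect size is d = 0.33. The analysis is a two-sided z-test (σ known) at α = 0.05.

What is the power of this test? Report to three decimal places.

Noncentrality parameter: δ = d·√(n/2) = 0.33 × √(56/2) = 1.7462
Two-sided α = 0.05 → critical value z_{0.025} = 1.960.
Power = Φ(δ − 1.960) + Φ(−δ − 1.960) = Φ(-0.214) + Φ(-3.706) = 0.4154 + 0.0001 = 0.4155.

Power ≈ 0.415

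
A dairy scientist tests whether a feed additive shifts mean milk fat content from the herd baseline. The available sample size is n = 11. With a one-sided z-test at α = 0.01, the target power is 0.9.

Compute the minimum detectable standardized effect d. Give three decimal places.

Need Φ(δ − 2.326) = 0.9, so δ = 2.326 + 1.282 = 3.608.
δ = d·√n ⇒ d = δ/√n = 3.608/√11 = 1.0878.

d ≈ 1.088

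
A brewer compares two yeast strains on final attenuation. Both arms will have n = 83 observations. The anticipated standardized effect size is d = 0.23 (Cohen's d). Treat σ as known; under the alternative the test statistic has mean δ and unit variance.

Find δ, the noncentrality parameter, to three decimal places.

δ ≈ 1.482

The noncentrality parameter scales effect size by the design's sample-size factor: δ = d·√(n/2) = 0.23 × √(83/2) = 1.4817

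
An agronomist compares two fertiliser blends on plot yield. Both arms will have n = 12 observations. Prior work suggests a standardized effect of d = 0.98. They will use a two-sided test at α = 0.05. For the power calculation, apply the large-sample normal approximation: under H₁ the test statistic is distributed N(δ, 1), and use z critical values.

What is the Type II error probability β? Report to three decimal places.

Noncentrality parameter: δ = d·√(n/2) = 0.98 × √(12/2) = 2.4005
Critical value for a two-sided test at α = 0.05: z_{α/2} = 1.960.
Power = Φ(δ − 1.960) + Φ(−δ − 1.960) = Φ(0.441) + Φ(-4.360) = 0.6702 + 0.0000 = 0.6702.
Type II error: β = 1 − power = 1 − 0.6702 = 0.3298.

β ≈ 0.330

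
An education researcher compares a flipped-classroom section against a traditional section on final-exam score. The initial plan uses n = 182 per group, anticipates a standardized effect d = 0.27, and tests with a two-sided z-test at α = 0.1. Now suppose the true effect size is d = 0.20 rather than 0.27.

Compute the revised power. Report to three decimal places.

Power ≈ 0.604

With d = 0.20: δ = d·√(n/2) = 0.20 × √(182/2) = 1.9079. Critical value z_{0.05} = 1.645.
Revised power = Φ(δ − 1.645) + Φ(−δ − 1.645) = Φ(0.263) + Φ(-3.553) = 0.6037 + 0.0002 = 0.6039.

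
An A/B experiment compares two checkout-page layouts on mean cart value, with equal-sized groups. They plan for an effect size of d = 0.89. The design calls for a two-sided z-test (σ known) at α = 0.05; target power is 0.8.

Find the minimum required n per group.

n = 20 per group

Set Φ(δ − 1.960) = 0.8; then δ − 1.960 = Φ⁻¹(0.8) = 0.842, giving δ = 2.802.
(For δ > 0 the lower-tail rejection region contributes negligibly to power, so the one-term inversion is standard.)
δ = d·√(n/2) ⇒ n = 2(δ/d)² = 2 × (2.802 / 0.89)² = 19.82.
Round up to the next whole unit.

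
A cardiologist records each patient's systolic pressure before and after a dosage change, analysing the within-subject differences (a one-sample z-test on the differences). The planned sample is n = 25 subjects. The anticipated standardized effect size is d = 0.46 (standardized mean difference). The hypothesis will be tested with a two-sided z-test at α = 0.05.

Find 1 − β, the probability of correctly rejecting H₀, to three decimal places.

Power ≈ 0.633

Noncentrality parameter: δ = d·√n = 0.46 × √25 = 2.3000
Critical value for a two-sided test at α = 0.05: z_{α/2} = 1.960.
Power = Φ(δ − 1.960) + Φ(−δ − 1.960) = Φ(0.340) + Φ(-4.260) = 0.6331 + 0.0000 = 0.6331.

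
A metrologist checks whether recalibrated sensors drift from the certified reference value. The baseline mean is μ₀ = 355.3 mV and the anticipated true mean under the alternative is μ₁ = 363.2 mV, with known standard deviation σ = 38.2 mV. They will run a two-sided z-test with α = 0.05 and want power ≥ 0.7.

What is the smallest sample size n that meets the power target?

n = 145

Standardized effect: d = |μ₁ − μ₀| / σ = |363.2 − 355.3| / 38.2 = 0.2068
For power 0.7 need Φ(δ − z_{0.025}) = 0.7, so δ = z_{0.025} + z_{0.30} = 1.960 + 0.524 = 2.484.
(Ignoring the negligible lower-tail rejection probability gives the usual closed-form inversion.)
δ = d·√n ⇒ n = (δ/d)² = (2.484 / 0.2068)² = 144.31.
Rounding up, n = 145.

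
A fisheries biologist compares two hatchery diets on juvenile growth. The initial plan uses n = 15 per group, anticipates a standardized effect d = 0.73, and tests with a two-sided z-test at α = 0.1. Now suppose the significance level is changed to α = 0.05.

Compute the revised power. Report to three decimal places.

δ = d·√(n/2) = 0.73 × √(15/2) = 1.9992 (unchanged). New critical value: z_{0.025} = 1.960.
Revised power = Φ(δ − 1.960) + Φ(−δ − 1.960) = Φ(0.039) + Φ(-3.959) = 0.5156 + 0.0000 = 0.5157.

Power ≈ 0.516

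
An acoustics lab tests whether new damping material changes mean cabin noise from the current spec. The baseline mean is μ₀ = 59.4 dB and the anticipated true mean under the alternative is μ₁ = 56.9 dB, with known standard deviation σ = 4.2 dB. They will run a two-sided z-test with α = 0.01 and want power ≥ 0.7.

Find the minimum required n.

n = 28

Standardized effect: d = |μ₁ − μ₀| / σ = |56.9 − 59.4| / 4.2 = 0.5952
Set Φ(δ − 2.576) = 0.7; then δ − 2.576 = Φ⁻¹(0.7) = 0.524, giving δ = 3.100.
(The Φ(−δ − z_{α/2}) term is vanishingly small for δ > 0 and is dropped in the standard sample-size formula.)
δ = d·√n ⇒ n = (δ/d)² = (3.100 / 0.5952)² = 27.13.
Rounding up, n = 28.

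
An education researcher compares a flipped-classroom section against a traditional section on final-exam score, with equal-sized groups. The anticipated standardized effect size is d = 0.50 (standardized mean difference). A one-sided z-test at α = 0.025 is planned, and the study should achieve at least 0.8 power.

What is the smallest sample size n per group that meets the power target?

Set Φ(δ − 1.960) = 0.8; then δ − 1.960 = Φ⁻¹(0.8) = 0.842, giving δ = 2.802.
δ = d·√(n/2) ⇒ n = 2(δ/d)² = 2 × (2.802 / 0.50)² = 62.79.
Rounding up, n = 63 per group.

n = 63 per group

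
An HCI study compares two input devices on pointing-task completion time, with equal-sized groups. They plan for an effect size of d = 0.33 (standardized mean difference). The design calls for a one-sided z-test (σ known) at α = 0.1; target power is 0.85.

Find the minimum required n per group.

For power 0.85 need Φ(δ − z_{0.1}) = 0.85, so δ = z_{0.1} + z_{0.15} = 1.282 + 1.036 = 2.318.
δ = d·√(n/2) ⇒ n = 2(δ/d)² = 2 × (2.318 / 0.33)² = 98.68.
Round up to the next whole unit.

n = 99 per group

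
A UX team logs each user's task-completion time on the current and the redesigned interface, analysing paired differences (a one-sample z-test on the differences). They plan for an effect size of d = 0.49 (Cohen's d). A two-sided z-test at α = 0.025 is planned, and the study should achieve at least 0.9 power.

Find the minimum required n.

For power 0.9 need Φ(δ − z_{0.0125}) = 0.9, so δ = z_{0.0125} + z_{0.10} = 2.241 + 1.282 = 3.523.
(For δ > 0 the lower-tail rejection region contributes negligibly to power, so the one-term inversion is standard.)
δ = d·√n ⇒ n = (δ/d)² = (3.523 / 0.49)² = 51.69.
Rounding up, n = 52.

n = 52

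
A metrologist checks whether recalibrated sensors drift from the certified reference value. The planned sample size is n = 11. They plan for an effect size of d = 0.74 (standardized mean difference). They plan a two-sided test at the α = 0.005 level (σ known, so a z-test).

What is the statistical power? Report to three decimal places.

Noncentrality parameter: δ = d·√n = 0.74 × √11 = 2.4543
Critical value for a two-sided test at α = 0.005: z_{α/2} = 2.807.
Power = Φ(δ − 2.807) + Φ(−δ − 2.807) = Φ(-0.353) + Φ(-5.261) = 0.3621 + 0.0000 = 0.3621.

Power ≈ 0.362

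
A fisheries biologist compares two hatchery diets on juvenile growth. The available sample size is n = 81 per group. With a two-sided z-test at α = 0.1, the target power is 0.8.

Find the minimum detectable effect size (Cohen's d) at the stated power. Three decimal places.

Required noncentrality: δ = z_{0.05} + z_{0.20} = 1.645 + 0.842 = 2.486.
(Lower-tail contribution to power is negligible for δ > 0.)
δ = d·√(n/2) ⇒ d = δ/√(n/2) = 2.486/√(81/2) = 0.3907.

d ≈ 0.391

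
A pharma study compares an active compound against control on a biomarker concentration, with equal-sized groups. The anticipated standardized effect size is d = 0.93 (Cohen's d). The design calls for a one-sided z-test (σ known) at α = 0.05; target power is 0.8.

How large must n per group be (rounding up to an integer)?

n = 15 per group

Set Φ(δ − 1.645) = 0.8; then δ − 1.645 = Φ⁻¹(0.8) = 0.842, giving δ = 2.486.
δ = d·√(n/2) ⇒ n = 2(δ/d)² = 2 × (2.486 / 0.93)² = 14.30.
Rounding up, n = 15 per group.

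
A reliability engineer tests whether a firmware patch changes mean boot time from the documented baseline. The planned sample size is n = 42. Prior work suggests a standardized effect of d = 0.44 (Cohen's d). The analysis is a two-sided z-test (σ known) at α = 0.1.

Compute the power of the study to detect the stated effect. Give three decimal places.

Noncentrality parameter: δ = d·√n = 0.44 × √42 = 2.8515
Two-sided α = 0.1 → critical value z_{0.05} = 1.645.
Power = Φ(δ − 1.645) + Φ(−δ − 1.645) = Φ(1.207) + Φ(-4.496) = 0.8862 + 0.0000 = 0.8862.

Power ≈ 0.886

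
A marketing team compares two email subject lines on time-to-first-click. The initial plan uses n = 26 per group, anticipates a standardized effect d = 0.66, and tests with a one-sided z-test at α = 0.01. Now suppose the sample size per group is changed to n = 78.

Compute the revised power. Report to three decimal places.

With n = 78 per group: δ = d·√(n/2) = 0.66 × √(78/2) = 4.1217. Critical value z_{0.01} = 2.326.
Revised power = P(Z > 2.326 − δ) = Φ(1.795) = 0.9637.

Power ≈ 0.964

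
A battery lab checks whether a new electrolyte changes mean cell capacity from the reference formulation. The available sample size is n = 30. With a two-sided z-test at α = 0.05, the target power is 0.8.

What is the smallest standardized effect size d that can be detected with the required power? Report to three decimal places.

d ≈ 0.511

Required noncentrality: δ = z_{0.025} + z_{0.20} = 1.960 + 0.842 = 2.802.
(The second rejection-region term Φ(−δ − z_{α/2}) is negligible and dropped.)
δ = d·√n ⇒ d = δ/√n = 2.802/√30 = 0.5115.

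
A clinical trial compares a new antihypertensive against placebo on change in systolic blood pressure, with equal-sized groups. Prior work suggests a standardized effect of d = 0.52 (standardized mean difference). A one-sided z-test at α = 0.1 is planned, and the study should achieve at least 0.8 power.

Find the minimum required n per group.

Set Φ(δ − 1.282) = 0.8; then δ − 1.282 = Φ⁻¹(0.8) = 0.842, giving δ = 2.123.
δ = d·√(n/2) ⇒ n = 2(δ/d)² = 2 × (2.123 / 0.52)² = 33.34.
Round up to the next whole unit.

n = 34 per group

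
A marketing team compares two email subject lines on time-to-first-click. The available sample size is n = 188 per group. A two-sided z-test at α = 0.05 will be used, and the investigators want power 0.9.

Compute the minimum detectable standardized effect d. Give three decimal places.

d ≈ 0.334

Need Φ(δ − 1.960) = 0.9, so δ = 1.960 + 1.282 = 3.242.
(Lower-tail contribution to power is negligible for δ > 0.)
δ = d·√(n/2) ⇒ d = δ/√(n/2) = 3.242/√(188/2) = 0.3343.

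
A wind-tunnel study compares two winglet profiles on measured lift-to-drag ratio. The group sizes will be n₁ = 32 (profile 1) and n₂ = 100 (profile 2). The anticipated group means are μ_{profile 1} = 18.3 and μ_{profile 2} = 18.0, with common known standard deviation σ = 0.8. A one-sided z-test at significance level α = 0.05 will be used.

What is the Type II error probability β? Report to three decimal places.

β ≈ 0.420

Standardized effect: d = |μ_{profile 1} − μ_{profile 2}| / σ = |18.3 − 18.0| / 0.8 = 0.3750
Noncentrality parameter: δ = d / √(1/n₁ + 1/n₂) = 0.3750 / √(1/32 + 1/100) = 1.8464
Critical value for a one-sided test at α = 0.05: z_α = 1.645.
Power = Φ(δ − 1.645) = Φ(0.202) = 0.5799.
Type II error: β = 1 − power = 1 − 0.5799 = 0.4201.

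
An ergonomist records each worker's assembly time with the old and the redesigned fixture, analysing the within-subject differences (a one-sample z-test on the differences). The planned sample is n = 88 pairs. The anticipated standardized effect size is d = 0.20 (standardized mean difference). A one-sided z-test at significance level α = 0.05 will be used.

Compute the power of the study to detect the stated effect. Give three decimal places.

Power ≈ 0.591

Noncentrality parameter: δ = d·√n = 0.20 × √88 = 1.8762
One-sided α = 0.05 → critical value z_{0.05} = 1.645.
Power = Φ(δ − 1.645) = Φ(0.231) = 0.5915.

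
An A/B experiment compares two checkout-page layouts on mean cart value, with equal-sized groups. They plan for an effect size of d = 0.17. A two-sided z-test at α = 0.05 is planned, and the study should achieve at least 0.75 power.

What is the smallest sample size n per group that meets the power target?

Set Φ(δ − 1.960) = 0.75; then δ − 1.960 = Φ⁻¹(0.75) = 0.674, giving δ = 2.634.
(The Φ(−δ − z_{α/2}) term is vanishingly small for δ > 0 and is dropped in the standard sample-size formula.)
δ = d·√(n/2) ⇒ n = 2(δ/d)² = 2 × (2.634 / 0.17)² = 480.30.
Round up to the next whole unit.

n = 481 per group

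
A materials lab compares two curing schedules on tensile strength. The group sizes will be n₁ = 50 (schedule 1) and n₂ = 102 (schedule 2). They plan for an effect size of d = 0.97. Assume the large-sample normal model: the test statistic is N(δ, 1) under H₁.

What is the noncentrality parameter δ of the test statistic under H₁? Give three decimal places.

δ ≈ 5.619

δ = d / √(1/n₁ + 1/n₂) = 0.97 / √(1/50 + 1/102) = 5.6187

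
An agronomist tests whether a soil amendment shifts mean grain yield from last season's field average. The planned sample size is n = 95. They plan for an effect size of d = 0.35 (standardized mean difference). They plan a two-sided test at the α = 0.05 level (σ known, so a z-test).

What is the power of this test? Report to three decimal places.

Noncentrality parameter: δ = d·√n = 0.35 × √95 = 3.4114
Critical value for a two-sided test at α = 0.05: z_{α/2} = 1.960.
Power = Φ(δ − 1.960) + Φ(−δ − 1.960) = Φ(1.451) + Φ(-5.371) = 0.9267 + 0.0000 = 0.9267.

Power ≈ 0.927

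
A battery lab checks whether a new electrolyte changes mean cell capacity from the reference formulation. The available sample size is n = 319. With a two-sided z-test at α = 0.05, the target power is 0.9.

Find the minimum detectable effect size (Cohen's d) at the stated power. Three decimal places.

d ≈ 0.181

Need Φ(δ − 1.960) = 0.9, so δ = 1.960 + 1.282 = 3.242.
(Lower-tail contribution to power is negligible for δ > 0.)
δ = d·√n ⇒ d = δ/√n = 3.242/√319 = 0.1815.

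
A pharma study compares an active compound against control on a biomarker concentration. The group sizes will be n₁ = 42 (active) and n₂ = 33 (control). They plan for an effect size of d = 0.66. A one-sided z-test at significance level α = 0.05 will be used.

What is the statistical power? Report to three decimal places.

Power ≈ 0.883

Noncentrality parameter: δ = d / √(1/n₁ + 1/n₂) = 0.66 / √(1/42 + 1/33) = 2.8372
Critical value for a one-sided test at α = 0.05: z_α = 1.645.
Power = Φ(δ − 1.645) = Φ(1.192) = 0.8834.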